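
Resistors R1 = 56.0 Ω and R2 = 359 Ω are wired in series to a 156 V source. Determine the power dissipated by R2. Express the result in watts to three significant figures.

50.7 W

Since the resistors are in series they all carry the loop current I = V/R_total; the power in any one is I²R.
R_total = 56.0 + 359 = 415.0 Ω
I = V / R_total = 156 / 415.0 = 0.3759 A
P_R2 = I² × R2 = (0.3759)² × 359 = 50.73 W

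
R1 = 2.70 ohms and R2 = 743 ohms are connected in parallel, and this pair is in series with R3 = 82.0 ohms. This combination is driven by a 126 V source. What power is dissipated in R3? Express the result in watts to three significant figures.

First find R_p for the parallel pair, then treat R_p + R3 as a series loop.
R_p = (2.70×743)/(2.70+743) = 2.690 Ω
R_total = R_p + 82.0 = 2.690 + 82.0 = 84.69 Ω
I = V / R_total = 126 / 84.69 = 1.488 A
R3 carries the full series current, so P = I²R.
P_R3 = (1.488)² × 82.0 = 181.5 W

182 W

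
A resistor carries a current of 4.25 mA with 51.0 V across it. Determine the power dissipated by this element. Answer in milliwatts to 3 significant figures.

217 mW

With V and I both given, power follows immediately from P = V I.
P = 51.0 V × 0.004250 A = 0.2168 W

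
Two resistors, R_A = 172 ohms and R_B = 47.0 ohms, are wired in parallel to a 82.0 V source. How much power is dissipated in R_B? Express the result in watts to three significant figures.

Every branch has 82.0 V across it, so for R_B the power is simply V²/R.
P_R_B = V² / R_B = (82.0)² / 47.0 Ω = 143.1 W

143 W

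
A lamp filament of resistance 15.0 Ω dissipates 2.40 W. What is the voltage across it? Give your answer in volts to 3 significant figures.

Rearranging the power relation for the two known quantities gives V = √(P R).
V = √(2.40 × 15.0) = 6.000 V

6.00 V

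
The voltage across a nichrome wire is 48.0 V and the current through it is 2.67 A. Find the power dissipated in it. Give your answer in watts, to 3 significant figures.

128 W

With V and I both given, power follows immediately from P = V I.
P = 48.0 V × 2.670 A = 128.2 W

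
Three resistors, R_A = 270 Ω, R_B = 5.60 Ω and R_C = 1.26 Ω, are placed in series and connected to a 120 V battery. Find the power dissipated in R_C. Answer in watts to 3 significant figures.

Series elements share the same current, so find I first, then use P = I²R.
R_total = 270 + 5.60 + 1.26 = 276.9 Ω
I = V / R_total = 120 / 276.9 = 0.4334 A
P_R_C = I² × R_C = (0.4334)² × 1.26 = 0.2367 W

0.237 W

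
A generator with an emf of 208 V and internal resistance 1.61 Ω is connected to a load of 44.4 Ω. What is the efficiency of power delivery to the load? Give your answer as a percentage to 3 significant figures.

The source delivers εI, of which I²R reaches the load and I²r is lost; since I is common, η = R/(R+r).
η = R / (R + r) = 44.4 / (44.4 + 1.61) = 0.9650

96.5 %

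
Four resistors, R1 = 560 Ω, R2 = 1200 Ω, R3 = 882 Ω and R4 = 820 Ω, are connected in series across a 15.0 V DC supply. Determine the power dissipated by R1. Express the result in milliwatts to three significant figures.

10.5 mW

Since the resistors are in series they all carry the loop current I = V/R_total; the power in any one is I²R.
R_total = 560 + 1200 + 882 + 820 = 3462 Ω
I = V / R_total = 15.0 / 3462 = 0.004333 A
P_R1 = I² × R1 = (0.004333)² × 560 = 0.01051 W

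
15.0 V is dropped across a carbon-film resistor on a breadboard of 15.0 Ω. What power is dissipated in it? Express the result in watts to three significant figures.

15.0 W

We know the drop across the element and its resistance — P = V²/R, one step.
P = (15.0 V)² / 15.0 Ω = 15.00 W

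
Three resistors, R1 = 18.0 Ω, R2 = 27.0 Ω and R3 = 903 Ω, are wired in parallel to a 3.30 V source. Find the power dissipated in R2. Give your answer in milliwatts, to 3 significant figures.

Each parallel branch sees the full supply voltage, so P = V²/R applies directly to the target branch.
P_R2 = V² / R2 = (3.30)² / 27.0 Ω = 0.4033 W

403 mW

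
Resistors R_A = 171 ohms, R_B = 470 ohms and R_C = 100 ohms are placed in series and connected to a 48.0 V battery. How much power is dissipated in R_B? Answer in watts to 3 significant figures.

1.97 W

Every series element carries the same I. Get I from the total resistance, then P = I² × R_B.
R_total = 171 + 470 + 100 = 741.0 Ω
I = V / R_total = 48.0 / 741.0 = 0.06478 A
P_R_B = I² × R_B = (0.06478)² × 470 = 1.972 W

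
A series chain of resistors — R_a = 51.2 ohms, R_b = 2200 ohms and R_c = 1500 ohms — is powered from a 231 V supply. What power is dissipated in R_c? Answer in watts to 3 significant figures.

Series elements share the same current, so find I first, then use P = I²R.
R_total = 51.2 + 2200 + 1500 = 3751 Ω
I = V / R_total = 231 / 3751 = 0.06158 A
P_R_c = I² × R_c = (0.06158)² × 1500 = 5.688 W

5.69 W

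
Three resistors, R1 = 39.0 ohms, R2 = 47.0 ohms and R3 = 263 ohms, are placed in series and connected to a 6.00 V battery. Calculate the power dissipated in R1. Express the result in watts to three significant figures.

The current is common to all series resistors; compute it, then apply P = I²R for the target.
R_total = 39.0 + 47.0 + 263 = 349.0 Ω
I = V / R_total = 6.00 / 349.0 = 0.01719 A
P_R1 = I² × R1 = (0.01719)² × 39.0 = 0.01153 W

0.0115 W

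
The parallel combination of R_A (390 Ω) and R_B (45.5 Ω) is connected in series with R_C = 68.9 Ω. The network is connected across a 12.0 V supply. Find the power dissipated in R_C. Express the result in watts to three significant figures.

Reduce the parallel combination to a single R_p; the circuit then becomes R_p in series with the remaining resistor.
R_p = (390×45.5)/(390+45.5) = 40.75 Ω
R_total = R_p + 68.9 = 40.75 + 68.9 = 109.6 Ω
I = V / R_total = 12.0 / 109.6 = 0.1094 A
All the supply current flows through R_C; use P = I²R_C.
P_R_C = (0.1094)² × 68.9 = 0.8253 W

0.825 W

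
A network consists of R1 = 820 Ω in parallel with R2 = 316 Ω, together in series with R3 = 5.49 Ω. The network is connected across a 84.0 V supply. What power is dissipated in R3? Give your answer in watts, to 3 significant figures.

0.710 W

First find R_p for the parallel pair, then treat R_p + R3 as a series loop.
R_p = (820×316)/(820+316) = 228.1 Ω
R_total = R_p + 5.49 = 228.1 + 5.49 = 233.6 Ω
I = V / R_total = 84.0 / 233.6 = 0.3596 A
All the supply current flows through R3; use P = I²R3.
P_R3 = (0.3596)² × 5.49 = 0.7099 W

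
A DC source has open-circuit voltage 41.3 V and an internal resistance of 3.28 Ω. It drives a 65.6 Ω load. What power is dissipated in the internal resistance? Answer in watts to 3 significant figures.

Internal loss is I²r, with I set by the total series resistance r+R.
I = ε / (r + R) = 41.3 / (3.28 + 65.6) = 0.5996 A
P_int = I² r = (0.5996)² × 3.28 = 1.179 W

1.18 W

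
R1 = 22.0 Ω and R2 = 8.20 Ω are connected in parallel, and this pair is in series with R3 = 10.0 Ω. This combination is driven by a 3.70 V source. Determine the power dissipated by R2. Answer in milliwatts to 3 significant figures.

Reduce the parallel combination to a single R_p; the circuit then becomes R_p in series with the remaining resistor.
R_p = (22.0×8.20)/(22.0+8.20) = 5.974 Ω
R_total = R_p + 10.0 = 5.974 + 10.0 = 15.97 Ω
I = V / R_total = 3.70 / 15.97 = 0.2316 A
Voltage across the parallel pair: V_p = I × R_p = 0.2316 × 5.974 = 1.384 V
Use P = V²/R for R2 with V = V_p.
P_R2 = (1.384)² / 8.20 = 0.2335 W

233 mW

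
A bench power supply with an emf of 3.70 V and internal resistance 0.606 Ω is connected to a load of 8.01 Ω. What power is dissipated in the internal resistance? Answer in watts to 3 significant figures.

The source's internal resistance is just another series element carrying I; its dissipation is I²r.
I = ε / (r + R) = 3.70 / (0.606 + 8.01) = 0.4294 A
P_int = I² r = (0.4294)² × 0.606 = 0.1118 W

0.112 W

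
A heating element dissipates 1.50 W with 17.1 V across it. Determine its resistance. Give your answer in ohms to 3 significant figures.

195 Ω

Inverting the appropriate power form: R = V² / P.
R = (17.1)² / 1.50 = 194.9 Ω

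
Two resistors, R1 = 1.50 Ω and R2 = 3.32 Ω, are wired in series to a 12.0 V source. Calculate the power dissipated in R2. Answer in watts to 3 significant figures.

Series elements share the same current, so find I first, then use P = I²R.
R_total = 1.50 + 3.32 = 4.820 Ω
I = V / R_total = 12.0 / 4.820 = 2.490 A
P_R2 = I² × R2 = (2.490)² × 3.32 = 20.58 W

20.6 W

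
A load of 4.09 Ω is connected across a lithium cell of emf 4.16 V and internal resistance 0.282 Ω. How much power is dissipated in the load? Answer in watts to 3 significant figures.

The internal resistance and the load are in series, so the same I flows through both; get I from ε/(r+R), then I²R for the load.
I = ε / (r + R) = 4.16 / (0.282 + 4.09) = 0.9515 A
P_load = I² R = (0.9515)² × 4.09 = 3.703 W

3.70 W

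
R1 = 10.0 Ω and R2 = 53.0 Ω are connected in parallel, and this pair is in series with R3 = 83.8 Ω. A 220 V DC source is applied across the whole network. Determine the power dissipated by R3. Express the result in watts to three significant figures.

477 W

Collapse the R1‖R2 pair into one equivalent R_p; then R_p and R3 form a series string.
R_p = (10.0×53.0)/(10.0+53.0) = 8.413 Ω
R_total = R_p + 83.8 = 8.413 + 83.8 = 92.21 Ω
I = V / R_total = 220 / 92.21 = 2.386 A
R3 is the series element, so its power is I²R.
P_R3 = (2.386)² × 83.8 = 477.0 W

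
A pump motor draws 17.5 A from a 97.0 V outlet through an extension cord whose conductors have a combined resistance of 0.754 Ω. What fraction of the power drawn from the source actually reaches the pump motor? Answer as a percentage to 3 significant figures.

The extension cord carries the full 17.5 A.
P_line = I² R_line = (17.50)² × 0.754 = 230.9 W
P_source = V I = 97.0 × 17.50 = 1698 W; P_load = 1467 W
η = P_load / P_source = 1467 / 1698 = 0.8640

86.4 %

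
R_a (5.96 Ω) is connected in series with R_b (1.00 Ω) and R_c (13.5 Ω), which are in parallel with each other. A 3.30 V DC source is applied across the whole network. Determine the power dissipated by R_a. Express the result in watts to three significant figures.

First combine the parallel branches into one equivalent R_p, then R_a + R_p is a series pair.
R_p = (1.00×13.5)/(1.00+13.5) = 0.9310 Ω
R_total = 5.96 + 0.9310 = 6.891 Ω
I = V / R_total = 3.30 / 6.891 = 0.4789 A
The full supply current passes through R_a: P = I²R.
P_R_a = (0.4789)² × 5.96 = 1.367 W

1.37 W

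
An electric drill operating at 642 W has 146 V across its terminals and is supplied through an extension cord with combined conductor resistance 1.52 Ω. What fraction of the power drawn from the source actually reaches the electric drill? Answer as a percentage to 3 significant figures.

95.6 %

I = P / V = 642 / 146 = 4.397 A through the extension cord.
P_line = I² R_line = (4.397)² × 1.52 = 29.39 W
P_source = P_load + P_line = 642.0 + 29.39 = 671.4 W
η = P_load / P_source = 642.0 / 671.4 = 0.9562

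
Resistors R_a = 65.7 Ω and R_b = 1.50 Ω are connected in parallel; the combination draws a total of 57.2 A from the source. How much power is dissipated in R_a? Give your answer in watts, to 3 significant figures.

107 W

Parallel branches share V, not I — compute V via R_eq, then use V²/R for the target branch.
1/R_eq = 1/65.7 + 1/1.50 ⇒ R_eq = 1.467 Ω
V = I_total × R_eq = 57.20 × 1.467 = 83.88 V
P_R_a = V² / R_a = (83.88)² / 65.7 = 107.1 W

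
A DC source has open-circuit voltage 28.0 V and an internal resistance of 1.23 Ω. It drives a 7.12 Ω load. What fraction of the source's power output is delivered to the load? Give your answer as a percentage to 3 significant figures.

η = P_load/(P_load+P_int) = I²R/(I²R+I²r) = R/(R+r) — the I² cancels for series elements.
η = R / (R + r) = 7.12 / (7.12 + 1.23) = 0.8527

85.3 %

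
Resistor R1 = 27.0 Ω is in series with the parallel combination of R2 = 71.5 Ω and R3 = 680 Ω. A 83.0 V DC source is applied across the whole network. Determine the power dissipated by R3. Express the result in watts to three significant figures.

Reduce the parallel pair to R_p first; the network is then a simple series string.
R_p = (71.5×680)/(71.5+680) = 64.70 Ω
R_total = 27.0 + 64.70 = 91.70 Ω
I = V / R_total = 83.0 / 91.70 = 0.9052 A
Voltage across the parallel pair: V_p = I × R_p = 0.9052 × 64.70 = 58.56 V
R3 sees V_p directly, so P = V_p² / R3.
P_R3 = (58.56)² / 680 = 5.043 W

5.04 W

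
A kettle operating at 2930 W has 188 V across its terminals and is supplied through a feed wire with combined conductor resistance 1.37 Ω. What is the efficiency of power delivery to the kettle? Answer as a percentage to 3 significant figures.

I = P / V = 2930 / 188 = 15.59 A through the feed wire.
P_line = I² R_line = (15.59)² × 1.37 = 332.8 W
P_source = P_load + P_line = 2930 + 332.8 = 3263 W
η = P_load / P_source = 2930 / 3263 = 0.8980

89.8 %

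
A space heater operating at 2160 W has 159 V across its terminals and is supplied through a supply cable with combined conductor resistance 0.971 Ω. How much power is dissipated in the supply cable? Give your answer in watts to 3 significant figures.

The supply cable is a series resistance carrying the load current; its dissipation is I²R_line.
I = P / V = 2160 / 159 = 13.58 A through the supply cable.
P_line = I² R_line = (13.58)² × 0.971 = 179.2 W

179 W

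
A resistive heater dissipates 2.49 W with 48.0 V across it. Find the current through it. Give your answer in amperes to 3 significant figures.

Rearranging the power relation for the two known quantities gives I = P / V.
I = 2.49 / 48.0 = 0.05188 A

0.0519 A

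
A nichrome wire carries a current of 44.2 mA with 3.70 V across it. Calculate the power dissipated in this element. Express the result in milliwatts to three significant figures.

164 mW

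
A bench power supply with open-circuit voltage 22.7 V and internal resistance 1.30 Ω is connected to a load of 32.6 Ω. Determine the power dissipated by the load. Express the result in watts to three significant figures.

14.6 W

Load and internal resistance form a series loop — compute the loop current, then the load power via I²R.
I = ε / (r + R) = 22.7 / (1.30 + 32.6) = 0.6696 A
P_load = I² R = (0.6696)² × 32.6 = 14.62 W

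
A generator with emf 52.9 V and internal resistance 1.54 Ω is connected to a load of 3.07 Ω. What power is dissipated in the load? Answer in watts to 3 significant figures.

Load and internal resistance form a series loop — compute the loop current, then the load power via I²R.
I = ε / (r + R) = 52.9 / (1.54 + 3.07) = 11.48 A
P_load = I² R = (11.48)² × 3.07 = 404.2 W

404 W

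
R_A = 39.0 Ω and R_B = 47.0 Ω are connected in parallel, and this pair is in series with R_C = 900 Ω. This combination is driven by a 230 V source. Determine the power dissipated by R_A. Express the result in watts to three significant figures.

0.726 W

Reduce the parallel combination to a single R_p; the circuit then becomes R_p in series with the remaining resistor.
R_p = (39.0×47.0)/(39.0+47.0) = 21.31 Ω
R_total = R_p + 900 = 21.31 + 900 = 921.3 Ω
I = V / R_total = 230 / 921.3 = 0.2496 A
Voltage across the parallel pair: V_p = I × R_p = 0.2496 × 21.31 = 5.321 V
R_A has V_p across it, so P = V_p²/R_A.
P_R_A = (5.321)² / 39.0 = 0.7259 W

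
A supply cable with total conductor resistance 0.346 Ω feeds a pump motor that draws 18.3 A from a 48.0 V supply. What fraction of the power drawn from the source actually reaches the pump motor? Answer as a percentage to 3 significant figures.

86.8 %

The supply cable carries the full 18.3 A.
P_line = I² R_line = (18.30)² × 0.346 = 115.9 W
P_source = V I = 48.0 × 18.30 = 878.4 W; P_load = 762.5 W
η = P_load / P_source = 762.5 / 878.4 = 0.8681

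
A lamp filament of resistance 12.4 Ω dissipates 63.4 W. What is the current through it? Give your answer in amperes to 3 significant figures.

2.26 A

From P = V I = I²R = V²/R, with the two given quantities we get I = √(P / R).
I = √(63.4 / 12.4) = 2.261 A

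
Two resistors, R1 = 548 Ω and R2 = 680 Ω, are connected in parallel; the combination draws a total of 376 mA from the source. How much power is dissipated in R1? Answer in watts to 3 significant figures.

23.8 W

We need the common branch voltage; get it from I_total × R_eq, then P = V²/R for the branch.
1/R_eq = 1/548 + 1/680 ⇒ R_eq = 303.5 Ω
V = I_total × R_eq = 0.3760 × 303.5 = 114.1 V
P_R1 = V² / R1 = (114.1)² / 548 = 23.76 W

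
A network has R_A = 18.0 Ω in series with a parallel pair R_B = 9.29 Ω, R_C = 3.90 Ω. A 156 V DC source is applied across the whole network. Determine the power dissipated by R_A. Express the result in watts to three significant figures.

1020 W

Reduce the parallel pair to R_p first; the network is then a simple series string.
R_p = (9.29×3.90)/(9.29+3.90) = 2.747 Ω
R_total = 18.0 + 2.747 = 20.75 Ω
I = V / R_total = 156 / 20.75 = 7.519 A
R_A is in the main series path, so its power is I²R_A.
P_R_A = (7.519)² × 18.0 = 1018 W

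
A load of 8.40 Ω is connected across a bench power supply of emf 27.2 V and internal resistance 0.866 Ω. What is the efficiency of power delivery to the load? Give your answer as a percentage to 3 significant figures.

η = P_load/(P_load+P_int) = I²R/(I²R+I²r) = R/(R+r) — the I² cancels for series elements.
η = R / (R + r) = 8.40 / (8.40 + 0.866) = 0.9065

90.7 %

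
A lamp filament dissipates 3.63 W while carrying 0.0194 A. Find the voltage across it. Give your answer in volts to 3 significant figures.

Inverting the appropriate power form: V = P / I.
V = 3.63 / 0.01940 = 187.1 V

187 V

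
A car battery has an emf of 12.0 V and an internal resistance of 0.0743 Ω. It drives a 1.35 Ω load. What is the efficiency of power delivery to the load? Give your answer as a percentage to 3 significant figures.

94.8 %

η = P_load/(P_load+P_int) = I²R/(I²R+I²r) = R/(R+r) — the I² cancels for series elements.
η = R / (R + r) = 1.35 / (1.35 + 0.0743) = 0.9478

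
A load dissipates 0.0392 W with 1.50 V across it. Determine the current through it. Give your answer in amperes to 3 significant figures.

0.0261 A

Inverting the appropriate power form: I = P / V.
I = 0.0392 / 1.50 = 0.02613 A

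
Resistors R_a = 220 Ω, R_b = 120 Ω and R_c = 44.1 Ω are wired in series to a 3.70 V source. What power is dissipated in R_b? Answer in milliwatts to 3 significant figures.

Series elements share the same current, so find I first, then use P = I²R.
R_total = 220 + 120 + 44.1 = 384.1 Ω
I = V / R_total = 3.70 / 384.1 = 0.009633 A
P_R_b = I² × R_b = (0.009633)² × 120 = 0.01114 W

11.1 mW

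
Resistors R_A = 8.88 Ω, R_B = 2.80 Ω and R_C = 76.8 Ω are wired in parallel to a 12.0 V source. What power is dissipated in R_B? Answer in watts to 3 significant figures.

Each parallel branch sees the full supply voltage, so P = V²/R applies directly to the target branch.
P_R_B = V² / R_B = (12.0)² / 2.80 Ω = 51.43 W

51.4 W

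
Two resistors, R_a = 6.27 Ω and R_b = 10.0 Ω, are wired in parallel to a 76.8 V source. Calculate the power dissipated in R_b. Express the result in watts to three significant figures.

590 W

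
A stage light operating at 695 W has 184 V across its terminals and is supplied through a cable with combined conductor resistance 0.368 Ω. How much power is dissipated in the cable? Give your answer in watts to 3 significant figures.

The cable is a series resistance carrying the load current; its dissipation is I²R_line.
I = P / V = 695 / 184 = 3.777 A through the cable.
P_line = I² R_line = (3.777)² × 0.368 = 5.250 W

5.25 W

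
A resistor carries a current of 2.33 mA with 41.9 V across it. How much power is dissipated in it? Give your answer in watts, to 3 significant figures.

V and I are known directly — P = V I, no intermediate step needed.
P = 41.9 V × 0.002330 A = 0.09763 W

0.0976 W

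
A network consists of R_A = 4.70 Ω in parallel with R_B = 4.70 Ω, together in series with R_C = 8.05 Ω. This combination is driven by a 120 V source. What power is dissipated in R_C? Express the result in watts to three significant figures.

Combine R_A and R_B into their parallel equivalent first, reducing the network to two series resistors.
R_p = (4.70×4.70)/(4.70+4.70) = 2.350 Ω
R_total = R_p + 8.05 = 2.350 + 8.05 = 10.40 Ω
I = V / R_total = 120 / 10.40 = 11.54 A
R_C carries the full series current, so P = I²R.
P_R_C = (11.54)² × 8.05 = 1072 W

1070 W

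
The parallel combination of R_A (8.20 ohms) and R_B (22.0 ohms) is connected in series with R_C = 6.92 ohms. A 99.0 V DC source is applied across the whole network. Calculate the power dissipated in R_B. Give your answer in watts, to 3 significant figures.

First find R_p for the parallel pair, then treat R_p + R_C as a series loop.
R_p = (8.20×22.0)/(8.20+22.0) = 5.974 Ω
R_total = R_p + 6.92 = 5.974 + 6.92 = 12.89 Ω
I = V / R_total = 99.0 / 12.89 = 7.678 A
Voltage across the parallel pair: V_p = I × R_p = 7.678 × 5.974 = 45.87 V
R_B sits across V_p; its power is V_p²/R.
P_R_B = (45.87)² / 22.0 = 95.62 W

95.6 W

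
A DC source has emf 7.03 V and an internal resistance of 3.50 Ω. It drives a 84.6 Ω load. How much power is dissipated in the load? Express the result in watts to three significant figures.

The internal resistance and the load are in series, so the same I flows through both; get I from ε/(r+R), then I²R for the load.
I = ε / (r + R) = 7.03 / (3.50 + 84.6) = 0.07980 A
P_load = I² R = (0.07980)² × 84.6 = 0.5387 W

0.539 W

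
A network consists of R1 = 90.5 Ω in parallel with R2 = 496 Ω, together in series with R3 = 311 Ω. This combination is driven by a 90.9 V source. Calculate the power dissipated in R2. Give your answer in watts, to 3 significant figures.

0.650 W

Combine R1 and R2 into their parallel equivalent first, reducing the network to two series resistors.
R_p = (90.5×496)/(90.5+496) = 76.54 Ω
R_total = R_p + 311 = 76.54 + 311 = 387.5 Ω
I = V / R_total = 90.9 / 387.5 = 0.2346 A
Voltage across the parallel pair: V_p = I × R_p = 0.2346 × 76.54 = 17.95 V
Use P = V²/R for R2 with V = V_p.
P_R2 = (17.95)² / 496 = 0.6498 W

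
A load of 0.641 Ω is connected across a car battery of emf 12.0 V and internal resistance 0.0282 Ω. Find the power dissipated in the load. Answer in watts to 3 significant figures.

Find the circuit current first, then P = I²R for the load (series elements share I).
I = ε / (r + R) = 12.0 / (0.0282 + 0.641) = 17.93 A
P_load = I² R = (17.93)² × 0.641 = 206.1 W

206 W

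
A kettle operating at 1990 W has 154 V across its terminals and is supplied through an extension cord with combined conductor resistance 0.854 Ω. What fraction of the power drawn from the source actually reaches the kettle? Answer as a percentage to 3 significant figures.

93.3 %

I = P / V = 1990 / 154 = 12.92 A through the extension cord.
P_line = I² R_line = (12.92)² × 0.854 = 142.6 W
P_source = P_load + P_line = 1990 + 142.6 = 2133 W
η = P_load / P_source = 1990 / 2133 = 0.9331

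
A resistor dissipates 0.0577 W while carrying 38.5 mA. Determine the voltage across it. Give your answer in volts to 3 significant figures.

Inverting the appropriate power form: V = P / I.
V = 0.0577 / 0.03850 = 1.499 V

1.50 V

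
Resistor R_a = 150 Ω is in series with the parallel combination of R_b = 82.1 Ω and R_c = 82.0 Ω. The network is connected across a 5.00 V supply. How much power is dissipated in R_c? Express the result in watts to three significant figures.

0.0141 W

Reduce the parallel pair to R_p first; the network is then a simple series string.
R_p = (82.1×82.0)/(82.1+82.0) = 41.02 Ω
R_total = 150 + 41.02 = 191.0 Ω
I = V / R_total = 5.00 / 191.0 = 0.02617 A
Voltage across the parallel pair: V_p = I × R_p = 0.02617 × 41.02 = 1.074 V
R_c sees V_p directly, so P = V_p² / R_c.
P_R_c = (1.074)² / 82.0 = 0.01406 W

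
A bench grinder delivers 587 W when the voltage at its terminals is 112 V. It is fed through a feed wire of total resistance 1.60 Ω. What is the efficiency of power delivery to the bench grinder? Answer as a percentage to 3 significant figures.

I = P / V = 587 / 112 = 5.241 A through the feed wire.
P_line = I² R_line = (5.241)² × 1.60 = 43.95 W
P_source = P_load + P_line = 587.0 + 43.95 = 631.0 W
η = P_load / P_source = 587.0 / 631.0 = 0.9303

93.0 %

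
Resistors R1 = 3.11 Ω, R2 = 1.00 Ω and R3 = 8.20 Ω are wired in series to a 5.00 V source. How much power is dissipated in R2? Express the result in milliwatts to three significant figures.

The current is common to all series resistors; compute it, then apply P = I²R for the target.
R_total = 3.11 + 1.00 + 8.20 = 12.31 Ω
I = V / R_total = 5.00 / 12.31 = 0.4062 A
P_R2 = I² × R2 = (0.4062)² × 1.00 = 0.1650 W

165 mW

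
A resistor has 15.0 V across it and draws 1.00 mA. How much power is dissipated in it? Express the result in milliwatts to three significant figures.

15.0 mW

Since both terminal voltage and current are stated, P = V I gives the power in one step.
P = 15.0 V × 0.001000 A = 0.01500 W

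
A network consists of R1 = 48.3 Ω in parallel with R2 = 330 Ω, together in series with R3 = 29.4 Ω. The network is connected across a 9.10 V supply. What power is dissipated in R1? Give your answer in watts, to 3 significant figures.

0.595 W

First find R_p for the parallel pair, then treat R_p + R3 as a series loop.
R_p = (48.3×330)/(48.3+330) = 42.13 Ω
R_total = R_p + 29.4 = 42.13 + 29.4 = 71.53 Ω
I = V / R_total = 9.10 / 71.53 = 0.1272 A
Voltage across the parallel pair: V_p = I × R_p = 0.1272 × 42.13 = 5.360 V
R1 has V_p across it, so P = V_p²/R1.
P_R1 = (5.360)² / 48.3 = 0.5948 W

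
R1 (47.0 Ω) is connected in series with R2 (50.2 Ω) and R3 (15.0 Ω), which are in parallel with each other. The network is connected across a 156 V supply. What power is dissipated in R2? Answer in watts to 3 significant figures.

Reduce the parallel pair to R_p first; the network is then a simple series string.
R_p = (50.2×15.0)/(50.2+15.0) = 11.55 Ω
R_total = 47.0 + 11.55 = 58.55 Ω
I = V / R_total = 156 / 58.55 = 2.664 A
Voltage across the parallel pair: V_p = I × R_p = 2.664 × 11.55 = 30.77 V
R2 sees V_p directly, so P = V_p² / R2.
P_R2 = (30.77)² / 50.2 = 18.86 W

18.9 W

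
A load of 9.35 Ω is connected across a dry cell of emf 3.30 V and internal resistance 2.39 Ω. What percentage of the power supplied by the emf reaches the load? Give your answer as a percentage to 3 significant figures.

79.6 %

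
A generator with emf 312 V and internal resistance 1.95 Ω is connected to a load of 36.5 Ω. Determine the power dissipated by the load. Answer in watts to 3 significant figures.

2400 W

The internal resistance and the load are in series, so the same I flows through both; get I from ε/(r+R), then I²R for the load.
I = ε / (r + R) = 312 / (1.95 + 36.5) = 8.114 A
P_load = I² R = (8.114)² × 36.5 = 2403 W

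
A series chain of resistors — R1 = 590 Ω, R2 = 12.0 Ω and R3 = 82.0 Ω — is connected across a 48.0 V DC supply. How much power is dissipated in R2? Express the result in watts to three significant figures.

0.0591 W

Series elements share the same current, so find I first, then use P = I²R.
R_total = 590 + 12.0 + 82.0 = 684.0 Ω
I = V / R_total = 48.0 / 684.0 = 0.07018 A
P_R2 = I² × R2 = (0.07018)² × 12.0 = 0.05910 W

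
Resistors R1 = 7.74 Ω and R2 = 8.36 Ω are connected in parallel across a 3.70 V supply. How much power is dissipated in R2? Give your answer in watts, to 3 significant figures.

1.64 W

The supply voltage appears across each parallel branch — just use P = V²/R2.
P_R2 = V² / R2 = (3.70)² / 8.36 Ω = 1.638 W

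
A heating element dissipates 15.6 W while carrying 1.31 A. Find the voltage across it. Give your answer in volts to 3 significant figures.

From P = V I = I²R = V²/R, with the two given quantities we get V = P / I.
V = 15.6 / 1.310 = 11.91 V

11.9 V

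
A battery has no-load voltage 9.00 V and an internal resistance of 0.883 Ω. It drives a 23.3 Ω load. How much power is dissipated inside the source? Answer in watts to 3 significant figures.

0.122 W

r is in series with the load, so it carries the full circuit current — the loss in it is I²r.
I = ε / (r + R) = 9.00 / (0.883 + 23.3) = 0.3722 A
P_int = I² r = (0.3722)² × 0.883 = 0.1223 W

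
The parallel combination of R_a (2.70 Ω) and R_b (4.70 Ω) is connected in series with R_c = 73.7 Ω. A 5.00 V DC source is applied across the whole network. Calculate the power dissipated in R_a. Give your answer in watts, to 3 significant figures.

First find R_p for the parallel pair, then treat R_p + R_c as a series loop.
R_p = (2.70×4.70)/(2.70+4.70) = 1.715 Ω
R_total = R_p + 73.7 = 1.715 + 73.7 = 75.41 Ω
I = V / R_total = 5.00 / 75.41 = 0.06630 A
Voltage across the parallel pair: V_p = I × R_p = 0.06630 × 1.715 = 0.1137 V
Use P = V²/R for R_a with V = V_p.
P_R_a = (0.1137)² / 2.70 = 0.004788 W

0.00479 W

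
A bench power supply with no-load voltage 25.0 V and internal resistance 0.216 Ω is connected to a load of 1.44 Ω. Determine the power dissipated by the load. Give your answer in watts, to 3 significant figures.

328 W

Find the circuit current first, then P = I²R for the load (series elements share I).
I = ε / (r + R) = 25.0 / (0.216 + 1.44) = 15.10 A
P_load = I² R = (15.10)² × 1.44 = 328.2 W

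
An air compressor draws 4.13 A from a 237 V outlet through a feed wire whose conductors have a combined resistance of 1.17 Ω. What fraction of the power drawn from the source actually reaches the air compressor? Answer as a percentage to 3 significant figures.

The feed wire carries the full 4.13 A.
P_line = I² R_line = (4.130)² × 1.17 = 19.96 W
P_source = V I = 237 × 4.130 = 978.8 W; P_load = 958.9 W
η = P_load / P_source = 958.9 / 978.8 = 0.9796

98.0 %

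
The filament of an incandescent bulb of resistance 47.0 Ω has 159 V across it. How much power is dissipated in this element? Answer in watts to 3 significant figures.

538 W

Voltage and resistance are given, so P = V²/R is the one-step route.
P = (159 V)² / 47.0 Ω = 537.9 W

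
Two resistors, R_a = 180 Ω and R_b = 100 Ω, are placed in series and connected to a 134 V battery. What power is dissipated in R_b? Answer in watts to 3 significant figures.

22.9 W

Series elements share the same current, so find I first, then use P = I²R.
R_total = 180 + 100 = 280.0 Ω
I = V / R_total = 134 / 280.0 = 0.4786 A
P_R_b = I² × R_b = (0.4786)² × 100 = 22.90 W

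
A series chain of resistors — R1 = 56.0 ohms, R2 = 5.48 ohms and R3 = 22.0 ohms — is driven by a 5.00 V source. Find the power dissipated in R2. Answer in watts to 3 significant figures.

0.0197 W

The current is common to all series resistors; compute it, then apply P = I²R for the target.
R_total = 56.0 + 5.48 + 22.0 = 83.48 Ω
I = V / R_total = 5.00 / 83.48 = 0.05989 A
P_R2 = I² × R2 = (0.05989)² × 5.48 = 0.01966 W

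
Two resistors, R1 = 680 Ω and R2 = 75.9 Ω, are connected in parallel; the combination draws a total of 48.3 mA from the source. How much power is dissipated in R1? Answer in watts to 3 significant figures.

The branches share the same voltage, but only the total current is given — find V from the equivalent resistance first.
1/R_eq = 1/680 + 1/75.9 ⇒ R_eq = 68.28 Ω
V = I_total × R_eq = 0.04830 × 68.28 = 3.298 V
P_R1 = V² / R1 = (3.298)² / 680 = 0.01599 W

0.0160 W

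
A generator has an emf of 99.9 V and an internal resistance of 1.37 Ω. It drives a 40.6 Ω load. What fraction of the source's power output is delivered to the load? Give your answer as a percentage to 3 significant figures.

96.7 %

The source delivers εI, of which I²R reaches the load and I²r is lost; since I is common, η = R/(R+r).
η = R / (R + r) = 40.6 / (40.6 + 1.37) = 0.9674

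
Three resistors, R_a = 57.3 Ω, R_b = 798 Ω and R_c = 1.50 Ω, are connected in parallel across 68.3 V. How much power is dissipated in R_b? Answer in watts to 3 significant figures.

The supply voltage appears across each parallel branch — just use P = V²/R_b.
P_R_b = V² / R_b = (68.3)² / 798 Ω = 5.846 W

5.85 W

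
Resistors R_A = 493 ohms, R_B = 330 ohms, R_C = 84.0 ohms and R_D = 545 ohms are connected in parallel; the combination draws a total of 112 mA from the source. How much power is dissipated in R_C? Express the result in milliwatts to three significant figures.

423 mW

We need the common branch voltage; get it from I_total × R_eq, then P = V²/R for the branch.
1/R_eq = 1/493 + 1/330 + 1/84.0 + 1/545 ⇒ R_eq = 53.20 Ω
V = I_total × R_eq = 0.1120 × 53.20 = 5.958 V
P_R_C = V² / R_C = (5.958)² / 84.0 = 0.4226 W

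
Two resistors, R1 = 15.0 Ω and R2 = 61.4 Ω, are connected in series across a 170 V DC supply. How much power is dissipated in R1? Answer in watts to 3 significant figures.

74.3 W

Every series element carries the same I. Get I from the total resistance, then P = I² × R1.
R_total = 15.0 + 61.4 = 76.40 Ω
I = V / R_total = 170 / 76.40 = 2.225 A
P_R1 = I² × R1 = (2.225)² × 15.0 = 74.27 W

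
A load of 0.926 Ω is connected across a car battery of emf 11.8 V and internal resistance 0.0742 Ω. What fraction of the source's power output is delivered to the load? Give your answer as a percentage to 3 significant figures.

92.6 %

Both r and R carry the same current, so the power split is just the resistance split: η = R/(R+r).
η = R / (R + r) = 0.926 / (0.926 + 0.0742) = 0.9258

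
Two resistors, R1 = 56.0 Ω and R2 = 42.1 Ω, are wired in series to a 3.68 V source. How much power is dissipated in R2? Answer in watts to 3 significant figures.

In a series string the same current flows through every resistor — find that current, then P = I²R for the one we want.
R_total = 56.0 + 42.1 = 98.10 Ω
I = V / R_total = 3.68 / 98.10 = 0.03751 A
P_R2 = I² × R2 = (0.03751)² × 42.1 = 0.05924 W

0.0592 W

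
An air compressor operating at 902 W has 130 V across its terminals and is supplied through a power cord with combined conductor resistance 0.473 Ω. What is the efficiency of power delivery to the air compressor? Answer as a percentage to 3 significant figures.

I = P / V = 902 / 130 = 6.938 A through the power cord.
P_line = I² R_line = (6.938)² × 0.473 = 22.77 W
P_source = P_load + P_line = 902.0 + 22.77 = 924.8 W
η = P_load / P_source = 902.0 / 924.8 = 0.9754

97.5 %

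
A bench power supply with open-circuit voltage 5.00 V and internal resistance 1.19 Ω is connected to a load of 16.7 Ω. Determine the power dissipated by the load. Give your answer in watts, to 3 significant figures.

With r and R in series, I = ε/(r+R); the load dissipates I²R.
I = ε / (r + R) = 5.00 / (1.19 + 16.7) = 0.2795 A
P_load = I² R = (0.2795)² × 16.7 = 1.304 W

1.30 W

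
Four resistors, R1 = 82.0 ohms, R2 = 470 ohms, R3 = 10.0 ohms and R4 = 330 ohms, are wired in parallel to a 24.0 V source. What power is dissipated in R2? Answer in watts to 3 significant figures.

Every branch has 24.0 V across it, so for R2 the power is simply V²/R.
P_R2 = V² / R2 = (24.0)² / 470 Ω = 1.226 W

1.23 W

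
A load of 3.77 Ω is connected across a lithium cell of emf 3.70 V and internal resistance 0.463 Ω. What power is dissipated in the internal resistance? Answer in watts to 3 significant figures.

The internal resistance carries the same current as the load; P_int = I²r.
I = ε / (r + R) = 3.70 / (0.463 + 3.77) = 0.8741 A
P_int = I² r = (0.8741)² × 0.463 = 0.3537 W

0.354 W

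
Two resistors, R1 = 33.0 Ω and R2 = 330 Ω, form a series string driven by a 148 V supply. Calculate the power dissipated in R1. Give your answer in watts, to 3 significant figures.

5.49 W

The current is common to all series resistors; compute it, then apply P = I²R for the target.
R_total = 33.0 + 330 = 363.0 Ω
I = V / R_total = 148 / 363.0 = 0.4077 A
P_R1 = I² × R1 = (0.4077)² × 33.0 = 5.486 W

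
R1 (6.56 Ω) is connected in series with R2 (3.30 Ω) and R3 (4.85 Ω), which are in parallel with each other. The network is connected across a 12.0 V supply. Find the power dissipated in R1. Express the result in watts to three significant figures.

13.0 W

Reduce the parallel pair to R_p first; the network is then a simple series string.
R_p = (3.30×4.85)/(3.30+4.85) = 1.964 Ω
R_total = 6.56 + 1.964 = 8.524 Ω
I = V / R_total = 12.0 / 8.524 = 1.408 A
R1 is in the main series path, so its power is I²R1.
P_R1 = (1.408)² × 6.56 = 13.00 W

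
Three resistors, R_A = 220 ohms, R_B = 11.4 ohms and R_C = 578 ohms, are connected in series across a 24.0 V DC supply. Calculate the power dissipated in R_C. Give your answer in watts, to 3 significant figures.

0.508 W

Every series element carries the same I. Get I from the total resistance, then P = I² × R_C.
R_total = 220 + 11.4 + 578 = 809.4 Ω
I = V / R_total = 24.0 / 809.4 = 0.02965 A
P_R_C = I² × R_C = (0.02965)² × 578 = 0.5082 W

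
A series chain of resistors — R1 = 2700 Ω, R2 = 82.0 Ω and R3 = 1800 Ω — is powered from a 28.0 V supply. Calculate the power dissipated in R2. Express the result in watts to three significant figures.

Every series element carries the same I. Get I from the total resistance, then P = I² × R2.
R_total = 2700 + 82.0 + 1800 = 4582 Ω
I = V / R_total = 28.0 / 4582 = 0.006111 A
P_R2 = I² × R2 = (0.006111)² × 82.0 = 0.003062 W

0.00306 W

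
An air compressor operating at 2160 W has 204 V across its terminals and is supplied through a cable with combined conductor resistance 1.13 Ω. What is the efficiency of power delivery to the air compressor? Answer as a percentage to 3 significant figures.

I = P / V = 2160 / 204 = 10.59 A through the cable.
P_line = I² R_line = (10.59)² × 1.13 = 126.7 W
P_source = P_load + P_line = 2160 + 126.7 = 2287 W
η = P_load / P_source = 2160 / 2287 = 0.9446

94.5 %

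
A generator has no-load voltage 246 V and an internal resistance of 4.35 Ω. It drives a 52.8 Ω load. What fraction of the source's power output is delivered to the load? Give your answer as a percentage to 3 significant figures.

92.4 %

Efficiency is P_load / P_total. With a series r and R sharing the same I, P = I²R for each, so η = R/(R+r).
η = R / (R + r) = 52.8 / (52.8 + 4.35) = 0.9239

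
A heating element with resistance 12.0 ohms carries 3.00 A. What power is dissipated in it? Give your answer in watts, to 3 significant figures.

108 W

Knowing I and R, the power is just I²R — no need to find V first.
P = (3.000 A)² × 12.0 Ω = 108.0 W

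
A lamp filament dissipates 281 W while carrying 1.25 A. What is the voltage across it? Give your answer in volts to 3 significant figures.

From P = V I = I²R = V²/R, with the two given quantities we get V = P / I.
V = 281 / 1.250 = 224.8 V

225 V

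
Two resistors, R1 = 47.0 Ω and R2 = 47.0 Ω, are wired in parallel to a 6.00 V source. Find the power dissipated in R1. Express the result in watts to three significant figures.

The supply voltage appears across each parallel branch — just use P = V²/R1.
P_R1 = V² / R1 = (6.00)² / 47.0 Ω = 0.7660 W

0.766 W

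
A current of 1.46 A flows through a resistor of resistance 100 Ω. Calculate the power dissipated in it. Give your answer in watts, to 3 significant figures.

213 W

Current and resistance are given, so P = I²R is the direct form.
P = (1.460 A)² × 100 Ω = 213.2 W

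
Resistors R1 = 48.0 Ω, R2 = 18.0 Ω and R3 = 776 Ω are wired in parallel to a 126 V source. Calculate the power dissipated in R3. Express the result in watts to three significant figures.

20.5 W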